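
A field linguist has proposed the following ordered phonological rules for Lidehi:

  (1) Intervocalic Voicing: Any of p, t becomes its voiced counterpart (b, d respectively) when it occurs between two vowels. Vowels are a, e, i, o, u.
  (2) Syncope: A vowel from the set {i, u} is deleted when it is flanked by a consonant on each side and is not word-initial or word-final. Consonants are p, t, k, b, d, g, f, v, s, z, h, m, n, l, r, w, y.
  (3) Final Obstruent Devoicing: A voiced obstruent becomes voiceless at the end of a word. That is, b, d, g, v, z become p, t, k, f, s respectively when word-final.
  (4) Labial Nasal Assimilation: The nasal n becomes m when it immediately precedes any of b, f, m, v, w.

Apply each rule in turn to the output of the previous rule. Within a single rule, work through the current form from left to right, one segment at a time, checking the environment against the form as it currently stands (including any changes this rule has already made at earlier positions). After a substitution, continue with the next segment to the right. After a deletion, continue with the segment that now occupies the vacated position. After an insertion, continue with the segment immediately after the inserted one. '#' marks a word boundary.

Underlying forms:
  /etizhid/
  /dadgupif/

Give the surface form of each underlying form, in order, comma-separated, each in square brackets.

/etizhid/:
  (1) Intervocalic Voicing: [etizhid] → [edizhid]
  (2) Syncope: [edizhid] → [edzhd]
  (3) Final Obstruent Devoicing: [edzhd] → [edzht]
  (4) Labial Nasal Assimilation: no change — [edzht]
/dadgupif/:
  (1) Intervocalic Voicing: [dadgupif] → [dadgubif]
  (2) Syncope: [dadgubif] → [dadgbf]
  (3) Final Obstruent Devoicing: no change — [dadgbf]
  (4) Labial Nasal Assimilation: no change — [dadgbf]

[edzht], [dadgbf]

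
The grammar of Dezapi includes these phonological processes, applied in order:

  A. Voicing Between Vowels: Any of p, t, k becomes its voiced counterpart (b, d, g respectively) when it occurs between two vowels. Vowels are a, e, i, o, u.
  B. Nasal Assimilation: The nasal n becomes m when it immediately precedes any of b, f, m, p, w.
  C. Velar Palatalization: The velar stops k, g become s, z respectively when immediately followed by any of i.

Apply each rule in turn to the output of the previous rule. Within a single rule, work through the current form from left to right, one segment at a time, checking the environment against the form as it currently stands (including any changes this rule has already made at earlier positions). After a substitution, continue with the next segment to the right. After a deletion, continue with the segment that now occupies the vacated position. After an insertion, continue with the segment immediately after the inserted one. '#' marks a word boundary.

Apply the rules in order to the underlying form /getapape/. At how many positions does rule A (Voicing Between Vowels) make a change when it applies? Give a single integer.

A Voicing Between Vowels: [getapape] → [gedababe]
B Nasal Assimilation: no change — [gedababe]
C Velar Palatalization: no change — [gedababe]
Rule A changed 3 position(s).

3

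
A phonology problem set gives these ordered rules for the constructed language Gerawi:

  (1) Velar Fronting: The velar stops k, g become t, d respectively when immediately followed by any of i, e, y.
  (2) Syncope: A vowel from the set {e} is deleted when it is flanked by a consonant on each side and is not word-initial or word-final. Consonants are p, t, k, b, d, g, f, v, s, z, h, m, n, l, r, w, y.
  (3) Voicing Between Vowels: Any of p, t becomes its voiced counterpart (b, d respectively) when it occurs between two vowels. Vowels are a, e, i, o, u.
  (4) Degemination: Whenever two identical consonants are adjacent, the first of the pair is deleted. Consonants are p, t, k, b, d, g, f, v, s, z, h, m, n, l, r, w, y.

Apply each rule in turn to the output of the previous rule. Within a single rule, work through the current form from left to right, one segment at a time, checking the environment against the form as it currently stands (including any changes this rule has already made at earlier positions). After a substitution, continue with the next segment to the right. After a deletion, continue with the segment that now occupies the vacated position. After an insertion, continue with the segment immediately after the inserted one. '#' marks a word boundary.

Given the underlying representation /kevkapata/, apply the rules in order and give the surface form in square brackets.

[tvkabada]

(1) Velar Fronting: [kevkapata] → [tevkapata]
(2) Syncope: [tevkapata] → [tvkapata]
(3) Voicing Between Vowels: [tvkapata] → [tvkabada]
(4) Degemination: no change — [tvkabada]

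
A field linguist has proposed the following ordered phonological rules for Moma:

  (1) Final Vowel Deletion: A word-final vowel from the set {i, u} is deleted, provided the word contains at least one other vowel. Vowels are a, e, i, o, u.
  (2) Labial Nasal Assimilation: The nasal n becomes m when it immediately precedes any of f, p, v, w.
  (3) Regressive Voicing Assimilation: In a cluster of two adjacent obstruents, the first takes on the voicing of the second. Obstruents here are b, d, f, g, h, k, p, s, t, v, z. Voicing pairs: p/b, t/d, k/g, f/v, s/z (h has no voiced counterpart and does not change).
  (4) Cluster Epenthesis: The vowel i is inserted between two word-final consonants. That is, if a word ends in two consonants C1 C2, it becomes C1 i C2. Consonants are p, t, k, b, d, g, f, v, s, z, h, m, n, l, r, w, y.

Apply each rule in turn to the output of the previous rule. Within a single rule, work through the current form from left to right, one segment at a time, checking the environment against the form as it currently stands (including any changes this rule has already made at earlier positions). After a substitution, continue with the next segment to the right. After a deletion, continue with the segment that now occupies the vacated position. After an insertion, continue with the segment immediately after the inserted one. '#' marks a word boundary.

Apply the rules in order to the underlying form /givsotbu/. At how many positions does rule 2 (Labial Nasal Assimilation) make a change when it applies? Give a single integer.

(1) Final Vowel Deletion: [givsotbu] → [givsotb]
(2) Labial Nasal Assimilation: no change — [givsotb]
(3) Regressive Voicing Assimilation: [givsotb] → [gifsodb]
(4) Cluster Epenthesis: [gifsodb] → [gifsodib]
Rule 2 changed 0 position(s).

0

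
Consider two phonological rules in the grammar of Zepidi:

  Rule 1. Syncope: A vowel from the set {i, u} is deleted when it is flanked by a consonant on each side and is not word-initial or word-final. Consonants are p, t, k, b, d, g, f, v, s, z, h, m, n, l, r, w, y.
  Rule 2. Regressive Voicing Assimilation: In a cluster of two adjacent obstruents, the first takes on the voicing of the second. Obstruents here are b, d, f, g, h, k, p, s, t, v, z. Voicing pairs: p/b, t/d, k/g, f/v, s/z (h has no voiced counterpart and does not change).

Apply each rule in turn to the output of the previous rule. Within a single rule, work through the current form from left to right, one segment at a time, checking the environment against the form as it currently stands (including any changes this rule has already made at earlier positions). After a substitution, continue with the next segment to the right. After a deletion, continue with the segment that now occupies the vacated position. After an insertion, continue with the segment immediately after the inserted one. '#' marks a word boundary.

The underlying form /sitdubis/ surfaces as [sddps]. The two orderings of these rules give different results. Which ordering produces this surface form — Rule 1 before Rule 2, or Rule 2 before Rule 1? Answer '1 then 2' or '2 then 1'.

1 then 2

Order 1 then 2:
  1 Syncope: [sitdubis] → [stdbs]
  2 Regressive Voicing Assimilation: [stdbs] → [sddps]
  result: [sddps]
Order 2 then 1:
  2 Regressive Voicing Assimilation: [sitdubis] → [siddubis]
  1 Syncope: [siddubis] → [sddbs]
  result: [sddbs]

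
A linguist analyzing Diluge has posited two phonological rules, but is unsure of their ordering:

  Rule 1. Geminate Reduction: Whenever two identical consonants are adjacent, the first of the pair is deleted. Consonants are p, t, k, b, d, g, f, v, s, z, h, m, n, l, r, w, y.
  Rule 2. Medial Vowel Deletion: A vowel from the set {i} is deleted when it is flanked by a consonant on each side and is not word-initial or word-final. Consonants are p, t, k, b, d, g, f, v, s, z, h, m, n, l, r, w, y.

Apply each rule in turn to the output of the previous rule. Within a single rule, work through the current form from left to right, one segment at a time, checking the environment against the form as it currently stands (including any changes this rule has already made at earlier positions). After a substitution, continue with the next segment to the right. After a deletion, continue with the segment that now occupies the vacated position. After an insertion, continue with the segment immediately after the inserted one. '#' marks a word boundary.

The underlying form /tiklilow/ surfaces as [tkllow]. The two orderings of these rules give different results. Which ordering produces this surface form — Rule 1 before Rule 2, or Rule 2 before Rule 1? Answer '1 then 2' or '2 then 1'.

Order 1 then 2:
  1 Geminate Reduction: no change — [tiklilow]
  2 Medial Vowel Deletion: [tiklilow] → [tkllow]
  result: [tkllow]
Order 2 then 1:
  2 Medial Vowel Deletion: [tiklilow] → [tkllow]
  1 Geminate Reduction: [tkllow] → [tklow]
  result: [tklow]

1 then 2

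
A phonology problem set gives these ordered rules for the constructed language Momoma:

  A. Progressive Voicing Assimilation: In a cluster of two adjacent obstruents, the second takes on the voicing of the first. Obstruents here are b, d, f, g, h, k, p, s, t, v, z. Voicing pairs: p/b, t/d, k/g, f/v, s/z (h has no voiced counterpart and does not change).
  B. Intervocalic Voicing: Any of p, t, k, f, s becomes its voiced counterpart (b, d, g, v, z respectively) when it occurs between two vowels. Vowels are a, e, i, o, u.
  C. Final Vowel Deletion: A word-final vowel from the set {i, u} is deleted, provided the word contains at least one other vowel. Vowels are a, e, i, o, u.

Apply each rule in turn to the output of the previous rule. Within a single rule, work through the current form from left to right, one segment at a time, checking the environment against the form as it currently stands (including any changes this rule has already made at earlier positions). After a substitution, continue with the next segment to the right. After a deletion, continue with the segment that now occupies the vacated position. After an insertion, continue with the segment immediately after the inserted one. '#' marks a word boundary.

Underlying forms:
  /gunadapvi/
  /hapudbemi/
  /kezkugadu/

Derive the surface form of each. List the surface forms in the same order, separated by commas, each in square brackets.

[gunadapf], [habudbem], [kezgugad]

/gunadapvi/:
  A Progressive Voicing Assimilation: [gunadapvi] → [gunadapfi]
  B Intervocalic Voicing: no change — [gunadapfi]
  C Final Vowel Deletion: [gunadapfi] → [gunadapf]
/hapudbemi/:
  A Progressive Voicing Assimilation: no change — [hapudbemi]
  B Intervocalic Voicing: [hapudbemi] → [habudbemi]
  C Final Vowel Deletion: [habudbemi] → [habudbem]
/kezkugadu/:
  A Progressive Voicing Assimilation: [kezkugadu] → [kezgugadu]
  B Intervocalic Voicing: no change — [kezgugadu]
  C Final Vowel Deletion: [kezgugadu] → [kezgugad]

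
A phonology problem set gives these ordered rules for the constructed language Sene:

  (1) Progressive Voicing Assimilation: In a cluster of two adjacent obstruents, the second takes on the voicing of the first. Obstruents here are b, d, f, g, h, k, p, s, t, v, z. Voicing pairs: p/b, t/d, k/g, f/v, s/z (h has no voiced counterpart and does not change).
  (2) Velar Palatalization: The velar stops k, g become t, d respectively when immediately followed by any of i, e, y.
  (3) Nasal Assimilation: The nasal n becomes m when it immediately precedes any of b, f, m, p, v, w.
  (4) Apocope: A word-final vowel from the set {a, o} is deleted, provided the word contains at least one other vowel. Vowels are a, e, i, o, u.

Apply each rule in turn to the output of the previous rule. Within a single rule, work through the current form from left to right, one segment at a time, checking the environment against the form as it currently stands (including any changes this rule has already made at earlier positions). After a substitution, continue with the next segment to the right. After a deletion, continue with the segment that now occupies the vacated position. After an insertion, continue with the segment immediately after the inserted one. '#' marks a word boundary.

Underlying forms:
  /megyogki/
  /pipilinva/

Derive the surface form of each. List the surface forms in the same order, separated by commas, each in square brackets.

[medyogdi], [pipilimv]

/megyogki/:
  (1) Progressive Voicing Assimilation: [megyogki] → [megyoggi]
  (2) Velar Palatalization: [megyoggi] → [medyogdi]
  (3) Nasal Assimilation: no change — [medyogdi]
  (4) Apocope: no change — [medyogdi]
/pipilinva/:
  (1) Progressive Voicing Assimilation: no change — [pipilinva]
  (2) Velar Palatalization: no change — [pipilinva]
  (3) Nasal Assimilation: [pipilinva] → [pipilimva]
  (4) Apocope: [pipilimva] → [pipilimv]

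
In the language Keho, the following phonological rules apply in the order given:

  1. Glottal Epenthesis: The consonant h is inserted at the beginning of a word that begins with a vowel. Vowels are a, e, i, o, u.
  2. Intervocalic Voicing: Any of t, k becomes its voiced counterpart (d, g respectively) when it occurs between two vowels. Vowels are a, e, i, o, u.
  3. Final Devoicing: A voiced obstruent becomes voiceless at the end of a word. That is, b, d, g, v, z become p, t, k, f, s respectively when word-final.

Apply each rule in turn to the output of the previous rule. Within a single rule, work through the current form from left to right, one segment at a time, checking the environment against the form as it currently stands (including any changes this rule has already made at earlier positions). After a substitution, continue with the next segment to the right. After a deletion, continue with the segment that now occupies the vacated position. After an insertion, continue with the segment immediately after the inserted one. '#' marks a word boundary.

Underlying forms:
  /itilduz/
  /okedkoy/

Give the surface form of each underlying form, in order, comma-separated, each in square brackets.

[hidildus], [hogedkoy]

/itilduz/:
  1 Glottal Epenthesis: [itilduz] → [hitilduz]
  2 Intervocalic Voicing: [hitilduz] → [hidilduz]
  3 Final Devoicing: [hidilduz] → [hidildus]
/okedkoy/:
  1 Glottal Epenthesis: [okedkoy] → [hokedkoy]
  2 Intervocalic Voicing: [hokedkoy] → [hogedkoy]
  3 Final Devoicing: no change — [hogedkoy]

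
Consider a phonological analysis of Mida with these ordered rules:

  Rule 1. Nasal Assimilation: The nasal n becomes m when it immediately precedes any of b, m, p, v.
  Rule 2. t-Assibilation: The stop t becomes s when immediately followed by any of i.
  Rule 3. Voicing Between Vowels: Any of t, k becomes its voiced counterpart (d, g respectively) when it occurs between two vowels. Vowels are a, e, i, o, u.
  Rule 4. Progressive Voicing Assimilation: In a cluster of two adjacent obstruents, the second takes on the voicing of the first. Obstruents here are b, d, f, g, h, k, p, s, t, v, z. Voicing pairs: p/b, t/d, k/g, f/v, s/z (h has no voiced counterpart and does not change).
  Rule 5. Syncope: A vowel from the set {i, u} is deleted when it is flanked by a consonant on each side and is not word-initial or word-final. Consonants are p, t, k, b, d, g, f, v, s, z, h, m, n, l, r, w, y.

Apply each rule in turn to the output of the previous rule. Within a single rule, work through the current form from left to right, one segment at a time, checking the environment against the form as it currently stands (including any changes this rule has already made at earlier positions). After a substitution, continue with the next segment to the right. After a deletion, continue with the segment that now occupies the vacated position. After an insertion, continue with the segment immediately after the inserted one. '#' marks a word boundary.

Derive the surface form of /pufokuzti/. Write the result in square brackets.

Rule 1 Nasal Assimilation: no change — [pufokuzti]
Rule 2 t-Assibilation: [pufokuzti] → [pufokuzsi]
Rule 3 Voicing Between Vowels: [pufokuzsi] → [pufoguzsi]
Rule 4 Progressive Voicing Assimilation: [pufoguzsi] → [pufoguzzi]
Rule 5 Syncope: [pufoguzzi] → [pfogzzi]

[pfogzzi]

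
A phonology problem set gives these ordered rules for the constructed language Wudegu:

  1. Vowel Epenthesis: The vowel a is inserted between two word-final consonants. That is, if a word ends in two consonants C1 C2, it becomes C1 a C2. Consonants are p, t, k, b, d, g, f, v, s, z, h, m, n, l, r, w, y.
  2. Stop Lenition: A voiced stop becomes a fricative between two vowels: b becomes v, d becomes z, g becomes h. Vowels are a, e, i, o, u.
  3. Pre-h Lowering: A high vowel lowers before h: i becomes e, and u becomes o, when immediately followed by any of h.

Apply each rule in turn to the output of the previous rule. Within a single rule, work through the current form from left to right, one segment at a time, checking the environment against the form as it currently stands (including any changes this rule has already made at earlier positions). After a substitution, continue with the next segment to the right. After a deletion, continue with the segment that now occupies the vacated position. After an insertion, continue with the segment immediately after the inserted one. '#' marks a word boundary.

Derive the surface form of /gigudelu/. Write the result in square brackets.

[gehuzelu]

1 Vowel Epenthesis: no change — [gigudelu]
2 Stop Lenition: [gigudelu] → [gihuzelu]
3 Pre-h Lowering: [gihuzelu] → [gehuzelu]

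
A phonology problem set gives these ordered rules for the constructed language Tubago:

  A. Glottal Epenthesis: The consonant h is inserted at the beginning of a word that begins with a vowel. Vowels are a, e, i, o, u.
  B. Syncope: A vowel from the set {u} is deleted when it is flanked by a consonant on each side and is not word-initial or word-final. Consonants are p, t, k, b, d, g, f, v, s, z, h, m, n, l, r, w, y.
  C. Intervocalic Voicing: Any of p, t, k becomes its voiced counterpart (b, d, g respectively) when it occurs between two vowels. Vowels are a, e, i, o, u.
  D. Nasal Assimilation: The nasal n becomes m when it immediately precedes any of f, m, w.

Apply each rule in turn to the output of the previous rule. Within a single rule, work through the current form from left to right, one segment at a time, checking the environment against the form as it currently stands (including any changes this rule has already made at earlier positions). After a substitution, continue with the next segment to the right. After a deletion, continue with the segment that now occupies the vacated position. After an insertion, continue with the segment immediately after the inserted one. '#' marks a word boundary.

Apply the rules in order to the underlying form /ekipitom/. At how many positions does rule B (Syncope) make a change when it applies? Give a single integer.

0

A Glottal Epenthesis: [ekipitom] → [hekipitom]
B Syncope: no change — [hekipitom]
C Intervocalic Voicing: [hekipitom] → [hegibidom]
D Nasal Assimilation: no change — [hegibidom]
Rule B changed 0 position(s).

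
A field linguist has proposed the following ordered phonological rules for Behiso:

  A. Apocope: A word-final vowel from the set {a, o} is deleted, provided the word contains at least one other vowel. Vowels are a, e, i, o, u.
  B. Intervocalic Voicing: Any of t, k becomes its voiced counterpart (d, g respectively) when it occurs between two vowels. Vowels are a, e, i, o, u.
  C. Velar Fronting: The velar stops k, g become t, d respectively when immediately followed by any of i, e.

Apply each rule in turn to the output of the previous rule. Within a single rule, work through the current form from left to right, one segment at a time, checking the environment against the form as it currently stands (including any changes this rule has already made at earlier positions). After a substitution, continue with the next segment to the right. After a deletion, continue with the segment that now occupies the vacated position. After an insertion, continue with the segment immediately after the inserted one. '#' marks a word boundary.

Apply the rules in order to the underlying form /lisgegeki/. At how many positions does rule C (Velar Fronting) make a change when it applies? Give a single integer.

A Apocope: no change — [lisgegeki]
B Intervocalic Voicing: [lisgegeki] → [lisgegegi]
C Velar Fronting: [lisgegegi] → [lisdededi]
Rule C changed 3 position(s).

3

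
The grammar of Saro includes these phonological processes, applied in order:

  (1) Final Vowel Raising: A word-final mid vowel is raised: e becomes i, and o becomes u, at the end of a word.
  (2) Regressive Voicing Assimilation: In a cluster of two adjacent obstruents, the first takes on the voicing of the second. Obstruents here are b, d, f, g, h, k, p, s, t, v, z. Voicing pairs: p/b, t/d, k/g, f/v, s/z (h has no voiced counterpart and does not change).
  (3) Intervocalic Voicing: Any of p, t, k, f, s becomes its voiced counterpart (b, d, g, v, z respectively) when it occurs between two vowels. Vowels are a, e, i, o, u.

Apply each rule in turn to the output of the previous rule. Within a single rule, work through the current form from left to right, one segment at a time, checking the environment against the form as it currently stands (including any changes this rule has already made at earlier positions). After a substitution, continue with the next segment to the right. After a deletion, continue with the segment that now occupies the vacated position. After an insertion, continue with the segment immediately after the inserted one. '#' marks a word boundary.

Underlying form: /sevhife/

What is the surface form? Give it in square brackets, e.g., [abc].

[sefhivi]

(1) Final Vowel Raising: [sevhife] → [sevhifi]
(2) Regressive Voicing Assimilation: [sevhifi] → [sefhifi]
(3) Intervocalic Voicing: [sefhifi] → [sefhivi]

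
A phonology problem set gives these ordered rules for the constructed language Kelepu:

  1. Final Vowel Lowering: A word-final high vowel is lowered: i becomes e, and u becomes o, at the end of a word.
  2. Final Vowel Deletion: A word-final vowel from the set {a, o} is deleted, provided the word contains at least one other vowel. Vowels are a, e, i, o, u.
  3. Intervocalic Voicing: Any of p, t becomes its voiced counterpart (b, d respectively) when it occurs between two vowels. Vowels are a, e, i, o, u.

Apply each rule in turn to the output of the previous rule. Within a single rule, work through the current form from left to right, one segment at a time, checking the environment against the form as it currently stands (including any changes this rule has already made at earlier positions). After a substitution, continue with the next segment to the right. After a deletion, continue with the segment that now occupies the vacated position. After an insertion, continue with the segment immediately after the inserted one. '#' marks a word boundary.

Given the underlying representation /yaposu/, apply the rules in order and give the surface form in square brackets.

[yabos]

1 Final Vowel Lowering: [yaposu] → [yaposo]
2 Final Vowel Deletion: [yaposo] → [yapos]
3 Intervocalic Voicing: [yapos] → [yabos]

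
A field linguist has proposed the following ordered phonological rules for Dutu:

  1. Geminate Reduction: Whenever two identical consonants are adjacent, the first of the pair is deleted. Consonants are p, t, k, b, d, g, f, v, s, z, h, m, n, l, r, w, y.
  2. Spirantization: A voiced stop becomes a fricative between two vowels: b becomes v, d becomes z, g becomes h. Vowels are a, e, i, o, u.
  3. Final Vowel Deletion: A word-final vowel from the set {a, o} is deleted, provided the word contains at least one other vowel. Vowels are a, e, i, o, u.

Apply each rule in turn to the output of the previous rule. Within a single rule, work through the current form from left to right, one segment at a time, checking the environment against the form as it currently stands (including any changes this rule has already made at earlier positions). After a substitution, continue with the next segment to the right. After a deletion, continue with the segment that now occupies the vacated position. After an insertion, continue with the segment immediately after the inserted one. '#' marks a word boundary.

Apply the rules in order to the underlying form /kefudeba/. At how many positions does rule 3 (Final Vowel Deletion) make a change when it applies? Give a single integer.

1 Geminate Reduction: no change — [kefudeba]
2 Spirantization: [kefudeba] → [kefuzeva]
3 Final Vowel Deletion: [kefuzeva] → [kefuzev]
Rule 3 changed 1 position(s).

1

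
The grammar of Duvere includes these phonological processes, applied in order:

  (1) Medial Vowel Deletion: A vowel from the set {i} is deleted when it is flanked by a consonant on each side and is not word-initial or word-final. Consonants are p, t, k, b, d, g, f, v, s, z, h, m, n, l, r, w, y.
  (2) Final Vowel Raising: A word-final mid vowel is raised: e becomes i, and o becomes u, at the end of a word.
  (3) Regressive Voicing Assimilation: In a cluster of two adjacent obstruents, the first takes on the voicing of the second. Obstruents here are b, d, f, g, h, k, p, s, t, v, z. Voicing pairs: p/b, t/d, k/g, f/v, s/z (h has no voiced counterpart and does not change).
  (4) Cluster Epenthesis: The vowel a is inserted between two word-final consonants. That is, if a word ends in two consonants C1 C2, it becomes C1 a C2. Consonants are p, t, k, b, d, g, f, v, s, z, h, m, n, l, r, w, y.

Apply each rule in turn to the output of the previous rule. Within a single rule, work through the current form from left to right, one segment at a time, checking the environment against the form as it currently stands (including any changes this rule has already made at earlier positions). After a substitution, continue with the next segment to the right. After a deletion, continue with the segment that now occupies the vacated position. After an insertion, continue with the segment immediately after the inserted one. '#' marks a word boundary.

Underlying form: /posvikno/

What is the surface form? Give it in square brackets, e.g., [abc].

[pozfknu]

(1) Medial Vowel Deletion: [posvikno] → [posvkno]
(2) Final Vowel Raising: [posvkno] → [posvknu]
(3) Regressive Voicing Assimilation: [posvknu] → [pozfknu]
(4) Cluster Epenthesis: no change — [pozfknu]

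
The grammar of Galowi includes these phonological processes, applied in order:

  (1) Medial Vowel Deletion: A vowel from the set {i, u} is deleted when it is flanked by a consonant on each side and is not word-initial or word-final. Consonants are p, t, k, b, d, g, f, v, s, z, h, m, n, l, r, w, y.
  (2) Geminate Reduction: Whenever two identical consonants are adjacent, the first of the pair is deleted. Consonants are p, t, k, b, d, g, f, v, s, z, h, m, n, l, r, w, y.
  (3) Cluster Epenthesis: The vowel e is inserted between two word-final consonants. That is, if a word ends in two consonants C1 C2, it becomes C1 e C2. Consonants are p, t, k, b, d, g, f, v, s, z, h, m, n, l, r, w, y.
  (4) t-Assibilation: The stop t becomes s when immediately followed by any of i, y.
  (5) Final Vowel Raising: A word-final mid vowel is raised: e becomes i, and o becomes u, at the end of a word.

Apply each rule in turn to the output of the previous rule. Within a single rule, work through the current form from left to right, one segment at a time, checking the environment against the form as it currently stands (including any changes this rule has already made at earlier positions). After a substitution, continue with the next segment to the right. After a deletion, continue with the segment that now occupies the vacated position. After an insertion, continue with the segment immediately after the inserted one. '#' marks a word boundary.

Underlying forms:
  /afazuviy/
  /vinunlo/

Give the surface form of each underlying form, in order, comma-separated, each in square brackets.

/afazuviy/:
  (1) Medial Vowel Deletion: [afazuviy] → [afazvy]
  (2) Geminate Reduction: no change — [afazvy]
  (3) Cluster Epenthesis: [afazvy] → [afazvey]
  (4) t-Assibilation: no change — [afazvey]
  (5) Final Vowel Raising: no change — [afazvey]
/vinunlo/:
  (1) Medial Vowel Deletion: [vinunlo] → [vnnlo]
  (2) Geminate Reduction: [vnnlo] → [vnlo]
  (3) Cluster Epenthesis: no change — [vnlo]
  (4) t-Assibilation: no change — [vnlo]
  (5) Final Vowel Raising: [vnlo] → [vnlu]

[afazvey], [vnlu]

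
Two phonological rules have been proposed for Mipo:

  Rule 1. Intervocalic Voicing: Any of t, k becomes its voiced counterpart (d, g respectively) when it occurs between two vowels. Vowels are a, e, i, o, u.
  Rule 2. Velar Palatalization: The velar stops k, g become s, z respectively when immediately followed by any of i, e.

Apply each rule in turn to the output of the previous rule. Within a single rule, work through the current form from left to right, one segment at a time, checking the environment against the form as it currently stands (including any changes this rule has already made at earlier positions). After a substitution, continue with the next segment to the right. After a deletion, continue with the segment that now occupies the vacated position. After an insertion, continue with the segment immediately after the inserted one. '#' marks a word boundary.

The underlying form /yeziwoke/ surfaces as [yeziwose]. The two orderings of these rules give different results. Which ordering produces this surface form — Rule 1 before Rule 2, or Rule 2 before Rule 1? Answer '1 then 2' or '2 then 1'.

2 then 1

Order 1 then 2:
  1 Intervocalic Voicing: [yeziwoke] → [yeziwoge]
  2 Velar Palatalization: [yeziwoge] → [yeziwoze]
  result: [yeziwoze]
Order 2 then 1:
  2 Velar Palatalization: [yeziwoke] → [yeziwose]
  1 Intervocalic Voicing: no change — [yeziwose]
  result: [yeziwose]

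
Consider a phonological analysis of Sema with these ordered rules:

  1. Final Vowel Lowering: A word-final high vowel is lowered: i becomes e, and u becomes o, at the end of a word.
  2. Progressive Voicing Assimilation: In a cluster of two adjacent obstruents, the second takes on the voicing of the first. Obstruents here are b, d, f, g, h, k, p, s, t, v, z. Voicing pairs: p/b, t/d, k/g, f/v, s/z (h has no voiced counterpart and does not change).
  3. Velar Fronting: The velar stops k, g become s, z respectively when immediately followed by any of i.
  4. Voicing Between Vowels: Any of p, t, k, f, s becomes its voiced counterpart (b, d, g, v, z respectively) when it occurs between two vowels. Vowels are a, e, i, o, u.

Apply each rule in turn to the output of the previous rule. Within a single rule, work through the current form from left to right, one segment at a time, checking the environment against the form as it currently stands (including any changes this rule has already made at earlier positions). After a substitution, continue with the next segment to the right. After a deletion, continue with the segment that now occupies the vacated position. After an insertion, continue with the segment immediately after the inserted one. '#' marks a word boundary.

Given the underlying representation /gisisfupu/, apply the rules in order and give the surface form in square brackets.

[zizisfubo]

1 Final Vowel Lowering: [gisisfupu] → [gisisfupo]
2 Progressive Voicing Assimilation: no change — [gisisfupo]
3 Velar Fronting: [gisisfupo] → [zisisfupo]
4 Voicing Between Vowels: [zisisfupo] → [zizisfubo]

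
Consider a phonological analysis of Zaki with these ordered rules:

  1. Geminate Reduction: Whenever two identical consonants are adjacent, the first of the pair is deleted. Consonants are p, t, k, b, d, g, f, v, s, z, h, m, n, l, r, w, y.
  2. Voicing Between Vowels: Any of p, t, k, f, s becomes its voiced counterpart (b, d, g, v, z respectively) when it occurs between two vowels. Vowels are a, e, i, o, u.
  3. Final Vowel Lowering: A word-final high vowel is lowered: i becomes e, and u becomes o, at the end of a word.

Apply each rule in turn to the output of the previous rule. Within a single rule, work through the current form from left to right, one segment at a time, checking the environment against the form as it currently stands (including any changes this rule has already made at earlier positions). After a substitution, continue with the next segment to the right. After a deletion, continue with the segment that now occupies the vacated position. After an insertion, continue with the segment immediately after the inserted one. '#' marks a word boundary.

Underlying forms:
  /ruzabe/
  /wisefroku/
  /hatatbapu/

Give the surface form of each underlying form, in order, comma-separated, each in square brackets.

/ruzabe/:
  1 Geminate Reduction: no change — [ruzabe]
  2 Voicing Between Vowels: no change — [ruzabe]
  3 Final Vowel Lowering: no change — [ruzabe]
/wisefroku/:
  1 Geminate Reduction: no change — [wisefroku]
  2 Voicing Between Vowels: [wisefroku] → [wizefrogu]
  3 Final Vowel Lowering: [wizefrogu] → [wizefrogo]
/hatatbapu/:
  1 Geminate Reduction: no change — [hatatbapu]
  2 Voicing Between Vowels: [hatatbapu] → [hadatbabu]
  3 Final Vowel Lowering: [hadatbabu] → [hadatbabo]

[ruzabe], [wizefrogo], [hadatbabo]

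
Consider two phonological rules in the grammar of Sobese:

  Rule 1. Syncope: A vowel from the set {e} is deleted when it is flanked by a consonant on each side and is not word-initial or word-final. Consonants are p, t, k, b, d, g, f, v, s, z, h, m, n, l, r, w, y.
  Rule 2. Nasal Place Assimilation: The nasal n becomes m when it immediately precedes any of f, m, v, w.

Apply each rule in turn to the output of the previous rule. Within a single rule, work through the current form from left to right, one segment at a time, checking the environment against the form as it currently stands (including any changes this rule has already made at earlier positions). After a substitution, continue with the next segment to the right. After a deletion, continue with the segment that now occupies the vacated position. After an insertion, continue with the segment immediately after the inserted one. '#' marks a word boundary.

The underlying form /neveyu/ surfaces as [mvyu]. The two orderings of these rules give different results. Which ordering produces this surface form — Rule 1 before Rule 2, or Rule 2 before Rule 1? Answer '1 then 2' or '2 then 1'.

Order 1 then 2:
  1 Syncope: [neveyu] → [nvyu]
  2 Nasal Place Assimilation: [nvyu] → [mvyu]
  result: [mvyu]
Order 2 then 1:
  2 Nasal Place Assimilation: no change — [neveyu]
  1 Syncope: [neveyu] → [nvyu]
  result: [nvyu]

1 then 2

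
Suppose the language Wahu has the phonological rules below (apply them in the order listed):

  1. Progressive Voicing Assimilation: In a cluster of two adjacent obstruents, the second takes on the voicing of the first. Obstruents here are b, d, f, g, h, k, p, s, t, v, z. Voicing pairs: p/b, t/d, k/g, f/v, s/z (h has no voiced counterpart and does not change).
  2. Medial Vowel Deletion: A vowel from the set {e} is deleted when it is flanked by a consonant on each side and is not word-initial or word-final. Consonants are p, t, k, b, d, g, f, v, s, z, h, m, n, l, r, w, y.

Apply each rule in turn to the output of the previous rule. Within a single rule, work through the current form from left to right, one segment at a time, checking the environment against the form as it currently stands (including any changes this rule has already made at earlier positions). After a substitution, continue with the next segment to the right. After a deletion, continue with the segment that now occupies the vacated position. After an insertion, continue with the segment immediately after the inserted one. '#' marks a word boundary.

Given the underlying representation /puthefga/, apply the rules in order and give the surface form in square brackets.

[puthfka]

1 Progressive Voicing Assimilation: [puthefga] → [puthefka]
2 Medial Vowel Deletion: [puthefka] → [puthfka]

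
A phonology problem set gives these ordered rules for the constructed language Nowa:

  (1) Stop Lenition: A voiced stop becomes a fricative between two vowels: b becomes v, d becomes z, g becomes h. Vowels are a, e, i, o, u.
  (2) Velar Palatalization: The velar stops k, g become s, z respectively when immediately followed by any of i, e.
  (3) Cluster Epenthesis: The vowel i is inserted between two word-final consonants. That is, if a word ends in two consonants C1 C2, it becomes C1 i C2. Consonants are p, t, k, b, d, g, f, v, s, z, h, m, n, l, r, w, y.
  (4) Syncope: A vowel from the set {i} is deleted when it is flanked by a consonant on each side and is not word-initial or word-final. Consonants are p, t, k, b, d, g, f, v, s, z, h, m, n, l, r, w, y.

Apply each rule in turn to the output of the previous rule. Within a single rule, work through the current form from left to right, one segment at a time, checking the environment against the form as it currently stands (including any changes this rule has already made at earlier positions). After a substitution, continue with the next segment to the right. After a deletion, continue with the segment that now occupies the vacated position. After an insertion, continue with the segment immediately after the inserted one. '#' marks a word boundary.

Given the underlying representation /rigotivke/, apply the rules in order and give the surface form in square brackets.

(1) Stop Lenition: [rigotivke] → [rihotivke]
(2) Velar Palatalization: [rihotivke] → [rihotivse]
(3) Cluster Epenthesis: no change — [rihotivse]
(4) Syncope: [rihotivse] → [rhotvse]

[rhotvse]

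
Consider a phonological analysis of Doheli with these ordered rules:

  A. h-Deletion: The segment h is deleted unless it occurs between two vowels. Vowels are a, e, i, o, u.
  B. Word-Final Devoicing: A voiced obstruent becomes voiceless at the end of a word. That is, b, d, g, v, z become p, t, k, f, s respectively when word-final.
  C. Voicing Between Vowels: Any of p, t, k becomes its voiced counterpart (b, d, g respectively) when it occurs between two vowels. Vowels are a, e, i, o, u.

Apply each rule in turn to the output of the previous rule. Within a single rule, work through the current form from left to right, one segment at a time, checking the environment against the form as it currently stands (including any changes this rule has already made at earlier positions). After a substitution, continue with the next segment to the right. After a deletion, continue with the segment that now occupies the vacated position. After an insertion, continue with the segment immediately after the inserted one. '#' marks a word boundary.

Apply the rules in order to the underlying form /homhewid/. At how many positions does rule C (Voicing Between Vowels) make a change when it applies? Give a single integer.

0

A h-Deletion: [homhewid] → [omewid]
B Word-Final Devoicing: [omewid] → [omewit]
C Voicing Between Vowels: no change — [omewit]
Rule C changed 0 position(s).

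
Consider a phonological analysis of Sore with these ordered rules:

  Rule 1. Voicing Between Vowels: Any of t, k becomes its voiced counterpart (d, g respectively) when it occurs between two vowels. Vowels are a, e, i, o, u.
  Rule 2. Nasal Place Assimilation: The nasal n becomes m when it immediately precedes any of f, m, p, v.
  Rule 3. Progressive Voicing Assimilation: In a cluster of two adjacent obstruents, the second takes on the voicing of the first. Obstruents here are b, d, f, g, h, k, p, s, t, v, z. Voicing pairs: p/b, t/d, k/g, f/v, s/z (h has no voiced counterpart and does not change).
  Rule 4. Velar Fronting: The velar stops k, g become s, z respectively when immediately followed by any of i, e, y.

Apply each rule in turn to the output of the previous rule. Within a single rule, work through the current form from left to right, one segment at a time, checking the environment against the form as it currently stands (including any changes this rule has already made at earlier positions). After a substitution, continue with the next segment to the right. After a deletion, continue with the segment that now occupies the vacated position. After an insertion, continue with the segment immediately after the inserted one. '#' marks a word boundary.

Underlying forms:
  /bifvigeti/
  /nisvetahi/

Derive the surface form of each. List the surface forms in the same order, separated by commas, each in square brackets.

/bifvigeti/:
  Rule 1 Voicing Between Vowels: [bifvigeti] → [bifvigedi]
  Rule 2 Nasal Place Assimilation: no change — [bifvigedi]
  Rule 3 Progressive Voicing Assimilation: [bifvigedi] → [biffigedi]
  Rule 4 Velar Fronting: [biffigedi] → [biffizedi]
/nisvetahi/:
  Rule 1 Voicing Between Vowels: [nisvetahi] → [nisvedahi]
  Rule 2 Nasal Place Assimilation: no change — [nisvedahi]
  Rule 3 Progressive Voicing Assimilation: [nisvedahi] → [nisfedahi]
  Rule 4 Velar Fronting: no change — [nisfedahi]

[biffizedi], [nisfedahi]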